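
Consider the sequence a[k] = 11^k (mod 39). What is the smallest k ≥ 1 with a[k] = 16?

a[0] = 1; a[1] = 11; a[2] = 4; a[3] = 5; a[4] = 16; a[5] = 20; a[6] = 25; a[7] = 2; a[8] = 22; a[9] = 8; a[10] = 10; a[11] = 32; a[12] = 1.
The sequence repeats with period 12.
The value 16 first appears (with k ≥ 1) at a[4].

4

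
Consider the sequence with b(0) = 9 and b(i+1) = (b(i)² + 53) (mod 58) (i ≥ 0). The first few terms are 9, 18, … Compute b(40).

Computing terms: b(0) = 9; b(1) = 18; b(2) = 29; b(3) = 24; b(4) = 49; b(5) = 18.
Since b(5) = b(1) = 18, the sequence is eventually periodic: after a pre-period of length 1 it cycles with period 4.
For i ≥ 1, b(i) depends only on (i - 1) mod 4. (40 - 1) mod 4 = 3, so b(40) = b(4) = 49.

49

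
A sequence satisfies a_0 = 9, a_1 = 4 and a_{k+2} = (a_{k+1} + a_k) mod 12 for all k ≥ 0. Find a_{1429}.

Computing terms: a_0 = 9; a_1 = 4; a_2 = 1; a_3 = 5; a_4 = 6; a_5 = 11; a_6 = 5; a_7 = 4; a_8 = 9; a_9 = 1; a_{10} = 10; a_{11} = 11; a_{12} = 9; a_{13} = 8; a_{14} = 5; a_{15} = 1; a_{16} = 6; a_{17} = 7; a_{18} = 1; a_{19} = 8; a_{20} = 9; a_{21} = 5; a_{22} = 2; a_{23} = 7; a_{24} = 9; a_{25} = 4.
Since (a_{24}, a_{25}) = (a_0, a_1) = (9, 4) (two consecutive terms determine the rest), the sequence is periodic with period 24.
So a_{1429} = a_{0 + ((1429-0) mod 24)} = a_{13} = 8.

8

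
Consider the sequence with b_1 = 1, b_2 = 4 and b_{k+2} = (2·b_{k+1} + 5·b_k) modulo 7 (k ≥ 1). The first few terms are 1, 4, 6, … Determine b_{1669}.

6

b_1 = 1,  b_2 = 4,  b_3 = 6,  b_4 = 4,  b_5 = 3,  b_6 = 5,  b_7 = 4,  b_8 = 5,  b_9 = 2,  b_{10} = 1,  b_{11} = 5,  b_{12} = 1,  b_{13} = 6,  b_{14} = 3,  b_{15} = 1,  b_{16} = 3,  b_{17} = 4,  b_{18} = 2,  b_{19} = 3,  b_{20} = 2,  b_{21} = 5,  b_{22} = 6,  b_{23} = 2,  b_{24} = 6,  b_{25} = 1,  b_{26} = 4.
The sequence repeats with period 24.
So b_{1669} = b_{1 + ((1669-1) mod 24)} = b_{13} = 6.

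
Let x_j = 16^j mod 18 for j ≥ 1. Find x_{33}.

10

We have x_1 = 16,  x_2 = 4,  x_3 = 10,  x_4 = 16.
Since x_4 = x_1 = 16, the sequence is periodic with period 3.
So x_{33} = x_{1 + ((33-1) mod 3)} = x_3 = 10.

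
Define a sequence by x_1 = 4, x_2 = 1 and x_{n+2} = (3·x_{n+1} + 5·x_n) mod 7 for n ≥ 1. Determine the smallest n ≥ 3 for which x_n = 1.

Listing terms: x_1 = 4, x_2 = 1, x_3 = 2, x_4 = 4, x_5 = 1.
The sequence repeats with period 3.
The value 1 next appears (with n ≥ 3) at x_5.

5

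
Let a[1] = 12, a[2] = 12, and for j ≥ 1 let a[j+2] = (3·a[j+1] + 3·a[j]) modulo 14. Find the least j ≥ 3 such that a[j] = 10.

10

We have a[1] = 12, a[2] = 12, a[3] = 2, a[4] = 0, a[5] = 6, a[6] = 4, a[7] = 2, a[8] = 4, a[9] = 4, a[10] = 10, a[11] = 0, a[12] = 2, a[13] = 6, a[14] = 10, a[15] = 6, a[16] = 6, a[17] = 8, a[18] = 0, a[19] = 10, a[20] = 2, a[21] = 8, a[22] = 2, a[23] = 2, a[24] = 12, a[25] = 0, a[26] = 8, a[27] = 10, a[28] = 12, a[29] = 10, a[30] = 10, a[31] = 4, a[32] = 0, a[33] = 12, a[34] = 8, a[35] = 4, a[36] = 8, a[37] = 8, a[38] = 6, a[39] = 0, a[40] = 4, a[41] = 12, a[42] = 6, a[43] = 12, a[44] = 12.
Since (a[43], a[44]) = (a[1], a[2]) = (12, 12) (two consecutive terms determine the rest), the sequence is periodic with period 42.
The value 10 first appears (with j ≥ 3) at a[10].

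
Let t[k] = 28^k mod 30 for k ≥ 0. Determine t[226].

We have t[0] = 1,  t[1] = 28,  t[2] = 4,  t[3] = 22,  t[4] = 16,  t[5] = 28.
Since t[5] = t[1] = 28, the sequence is eventually periodic: after a pre-period of length 1 it cycles with period 4.
For k ≥ 1, t[k] depends only on (k - 1) mod 4. (226 - 1) mod 4 = 1, so t[226] = t[2] = 4.

4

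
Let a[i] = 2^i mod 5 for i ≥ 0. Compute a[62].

4

Computing terms: a[0] = 1, a[1] = 2, a[2] = 4, a[3] = 3, a[4] = 1.
The sequence repeats with period 4.
So a[62] = a[0 + ((62-0) mod 4)] = a[2] = 4.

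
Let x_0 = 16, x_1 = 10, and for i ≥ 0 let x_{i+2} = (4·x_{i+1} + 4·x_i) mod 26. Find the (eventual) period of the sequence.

21

x_0 = 16,  x_1 = 10,  x_2 = 0,  x_3 = 14,  x_4 = 4,  x_5 = 20,  x_6 = 18,  x_7 = 22,  x_8 = 4,  x_9 = 0,  x_{10} = 16,  x_{11} = 12,  x_{12} = 8,  x_{13} = 2,  x_{14} = 14,  x_{15} = 12,  x_{16} = 0,  x_{17} = 22,  x_{18} = 10,  x_{19} = 24,  x_{20} = 6,  x_{21} = 16,  x_{22} = 10.
The sequence repeats with period 21.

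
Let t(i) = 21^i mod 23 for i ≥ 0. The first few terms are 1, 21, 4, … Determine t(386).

Listing terms: t(0) = 1,  t(1) = 21,  t(2) = 4,  t(3) = 15,  t(4) = 16,  t(5) = 14,  t(6) = 18,  t(7) = 10,  t(8) = 3,  t(9) = 17,  t(10) = 12,  t(11) = 22,  t(12) = 2,  t(13) = 19,  t(14) = 8,  t(15) = 7,  t(16) = 9,  t(17) = 5,  t(18) = 13,  t(19) = 20,  t(20) = 6,  t(21) = 11,  t(22) = 1.
The sequence repeats with period 22.
So t(386) = t(0 + ((386-0) mod 22)) = t(12) = 2.

2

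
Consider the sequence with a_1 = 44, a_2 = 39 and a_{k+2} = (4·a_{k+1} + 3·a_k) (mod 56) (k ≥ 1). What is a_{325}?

44

a_1 = 44; a_2 = 39; a_3 = 8; a_4 = 37; a_5 = 4; a_6 = 15; a_7 = 16; a_8 = 53; a_9 = 36; a_{10} = 23; a_{11} = 32; a_{12} = 29; a_{13} = 44; a_{14} = 39.
The sequence repeats with period 12.
(325 - 1) mod 12 = 0, so a_{325} = a_1 = 44.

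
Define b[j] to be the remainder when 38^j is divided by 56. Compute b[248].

16

We have b[0] = 1; b[1] = 38; b[2] = 44; b[3] = 48; b[4] = 32; b[5] = 40; b[6] = 8; b[7] = 24; b[8] = 16; b[9] = 48.
Since b[9] = b[3] = 48, the sequence is eventually periodic: after a pre-period of length 3 it cycles with period 6.
For j ≥ 3, b[j] depends only on (j - 3) mod 6. (248 - 3) mod 6 = 5, so b[248] = b[8] = 16.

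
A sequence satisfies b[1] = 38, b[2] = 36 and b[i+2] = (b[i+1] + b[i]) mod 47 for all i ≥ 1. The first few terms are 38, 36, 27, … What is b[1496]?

27

b[1] = 38, b[2] = 36, b[3] = 27, b[4] = 16, b[5] = 43, b[6] = 12, b[7] = 8, b[8] = 20, b[9] = 28, b[10] = 1, b[11] = 29, b[12] = 30, b[13] = 12, b[14] = 42, b[15] = 7, b[16] = 2, b[17] = 9, b[18] = 11, b[19] = 20, b[20] = 31, b[21] = 4, b[22] = 35, b[23] = 39, b[24] = 27, b[25] = 19, b[26] = 46, b[27] = 18, b[28] = 17, b[29] = 35, b[30] = 5, b[31] = 40, b[32] = 45, b[33] = 38, b[34] = 36.
Since (b[33], b[34]) = (b[1], b[2]) = (38, 36) (two consecutive terms determine the rest), the sequence is periodic with period 32.
(1496 - 1) mod 32 = 23, so b[1496] = b[24] = 27.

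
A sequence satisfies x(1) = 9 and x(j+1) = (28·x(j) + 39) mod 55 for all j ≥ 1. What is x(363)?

47

x(1) = 9; x(2) = 16; x(3) = 47; x(4) = 35; x(5) = 29; x(6) = 26; x(7) = 52; x(8) = 10; x(9) = 44; x(10) = 6; x(11) = 42; x(12) = 5; x(13) = 14; x(14) = 46; x(15) = 7; x(16) = 15; x(17) = 19; x(18) = 21; x(19) = 22; x(20) = 50; x(21) = 9.
The sequence repeats with period 20.
(363 - 1) mod 20 = 2, so x(363) = x(3) = 47.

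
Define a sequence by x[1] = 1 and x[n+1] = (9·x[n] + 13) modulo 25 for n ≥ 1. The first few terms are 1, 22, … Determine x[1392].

22

x[1] = 1; x[2] = 22; x[3] = 11; x[4] = 12; x[5] = 21; x[6] = 2; x[7] = 6; x[8] = 17; x[9] = 16; x[10] = 7; x[11] = 1.
Since x[11] = x[1] = 1, the sequence is periodic with period 10.
(1392 - 1) mod 10 = 1, so x[1392] = x[2] = 22.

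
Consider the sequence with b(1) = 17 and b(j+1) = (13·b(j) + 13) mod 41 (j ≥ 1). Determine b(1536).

30

Listing terms: b(1) = 17, b(2) = 29, b(3) = 21, b(4) = 40, b(5) = 0, b(6) = 13, b(7) = 18, b(8) = 1, b(9) = 26, b(10) = 23, b(11) = 25, b(12) = 10, b(13) = 20, b(14) = 27, b(15) = 36, b(16) = 30, b(17) = 34, b(18) = 4, b(19) = 24, b(20) = 38, b(21) = 15, b(22) = 3, b(23) = 11, b(24) = 33, b(25) = 32, b(26) = 19, b(27) = 14, b(28) = 31, b(29) = 6, b(30) = 9, b(31) = 7, b(32) = 22, b(33) = 12, b(34) = 5, b(35) = 37, b(36) = 2, b(37) = 39, b(38) = 28, b(39) = 8, b(40) = 35, b(41) = 17.
The sequence repeats with period 40.
(1536 - 1) mod 40 = 15, so b(1536) = b(16) = 30.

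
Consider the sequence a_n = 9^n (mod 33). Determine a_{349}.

27

Listing terms: a_0 = 1; a_1 = 9; a_2 = 15; a_3 = 3; a_4 = 27; a_5 = 12; a_6 = 9.
Since a_6 = a_1 = 9, the sequence is eventually periodic: after a pre-period of length 1 it cycles with period 5.
For n ≥ 1, a_n depends only on (n - 1) mod 5. (349 - 1) mod 5 = 3, so a_{349} = a_4 = 27.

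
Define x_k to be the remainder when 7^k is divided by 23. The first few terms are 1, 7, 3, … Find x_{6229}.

21

We have x_0 = 1, x_1 = 7, x_2 = 3, x_3 = 21, x_4 = 9, x_5 = 17, x_6 = 4, x_7 = 5, x_8 = 12, x_9 = 15, x_{10} = 13, x_{11} = 22, x_{12} = 16, x_{13} = 20, x_{14} = 2, x_{15} = 14, x_{16} = 6, x_{17} = 19, x_{18} = 18, x_{19} = 11, x_{20} = 8, x_{21} = 10, x_{22} = 1.
The sequence repeats with period 22.
So x_{6229} = x_{0 + ((6229-0) mod 22)} = x_3 = 21.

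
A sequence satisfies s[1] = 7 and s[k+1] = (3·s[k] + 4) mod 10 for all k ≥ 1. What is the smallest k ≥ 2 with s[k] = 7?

Computing terms: s[1] = 7; s[2] = 5; s[3] = 9; s[4] = 1; s[5] = 7.
The sequence repeats with period 4.
The value 7 next appears (with k ≥ 2) at s[5].

5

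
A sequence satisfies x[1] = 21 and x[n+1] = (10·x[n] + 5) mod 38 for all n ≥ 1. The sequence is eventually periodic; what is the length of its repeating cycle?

18

x[1] = 21,  x[2] = 25,  x[3] = 27,  x[4] = 9,  x[5] = 19,  x[6] = 5,  x[7] = 17,  x[8] = 23,  x[9] = 7,  x[10] = 37,  x[11] = 33,  x[12] = 31,  x[13] = 11,  x[14] = 1,  x[15] = 15,  x[16] = 3,  x[17] = 35,  x[18] = 13,  x[19] = 21.
The sequence repeats with period 18.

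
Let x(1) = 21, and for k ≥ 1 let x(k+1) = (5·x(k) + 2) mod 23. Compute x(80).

14

Listing terms: x(1) = 21, x(2) = 15, x(3) = 8, x(4) = 19, x(5) = 5, x(6) = 4, x(7) = 22, x(8) = 20, x(9) = 10, x(10) = 6, x(11) = 9, x(12) = 1, x(13) = 7, x(14) = 14, x(15) = 3, x(16) = 17, x(17) = 18, x(18) = 0, x(19) = 2, x(20) = 12, x(21) = 16, x(22) = 13, x(23) = 21.
Since x(23) = x(1) = 21, the sequence is periodic with period 22.
(80 - 1) mod 22 = 13, so x(80) = x(14) = 14.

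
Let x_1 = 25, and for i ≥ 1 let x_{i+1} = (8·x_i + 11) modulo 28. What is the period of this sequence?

7

x_1 = 25, x_2 = 15, x_3 = 19, x_4 = 23, x_5 = 27, x_6 = 3, x_7 = 7, x_8 = 11, x_9 = 15.
Since x_9 = x_2 = 15, the sequence is eventually periodic: after a pre-period of length 1 it cycles with period 7.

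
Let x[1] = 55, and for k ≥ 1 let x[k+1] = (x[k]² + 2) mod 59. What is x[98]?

Listing terms: x[1] = 55; x[2] = 18; x[3] = 31; x[4] = 19; x[5] = 9; x[6] = 24; x[7] = 47; x[8] = 28; x[9] = 19.
Since x[9] = x[4] = 19, the sequence is eventually periodic: after a pre-period of length 3 it cycles with period 5.
For k ≥ 4, x[k] depends only on (k - 4) mod 5. (98 - 4) mod 5 = 4, so x[98] = x[8] = 28.

28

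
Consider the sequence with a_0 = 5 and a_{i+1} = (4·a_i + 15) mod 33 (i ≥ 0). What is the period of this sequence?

a_0 = 5, a_1 = 2, a_2 = 23, a_3 = 8, a_4 = 14, a_5 = 5.
Since a_5 = a_0 = 5, the sequence is periodic with period 5.

5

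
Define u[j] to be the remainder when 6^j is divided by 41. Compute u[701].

u[0] = 1; u[1] = 6; u[2] = 36; u[3] = 11; u[4] = 25; u[5] = 27; u[6] = 39; u[7] = 29; u[8] = 10; u[9] = 19; u[10] = 32; u[11] = 28; u[12] = 4; u[13] = 24; u[14] = 21; u[15] = 3; u[16] = 18; u[17] = 26; u[18] = 33; u[19] = 34; u[20] = 40; u[21] = 35; u[22] = 5; u[23] = 30; u[24] = 16; u[25] = 14; u[26] = 2; u[27] = 12; u[28] = 31; u[29] = 22; u[30] = 9; u[31] = 13; u[32] = 37; u[33] = 17; u[34] = 20; u[35] = 38; u[36] = 23; u[37] = 15; u[38] = 8; u[39] = 7; u[40] = 1.
Since u[40] = u[0] = 1, the sequence is periodic with period 40.
So u[701] = u[0 + ((701-0) mod 40)] = u[21] = 35.

35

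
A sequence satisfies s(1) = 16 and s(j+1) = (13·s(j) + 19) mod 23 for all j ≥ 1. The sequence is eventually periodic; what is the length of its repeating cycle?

11

Listing terms: s(1) = 16, s(2) = 20, s(3) = 3, s(4) = 12, s(5) = 14, s(6) = 17, s(7) = 10, s(8) = 11, s(9) = 1, s(10) = 9, s(11) = 21, s(12) = 16.
Since s(12) = s(1) = 16, the sequence is periodic with period 11.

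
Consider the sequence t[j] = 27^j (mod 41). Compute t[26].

Computing terms: t[0] = 1; t[1] = 27; t[2] = 32; t[3] = 3; t[4] = 40; t[5] = 14; t[6] = 9; t[7] = 38; t[8] = 1.
The sequence repeats with period 8.
(26 - 0) mod 8 = 2, so t[26] = t[2] = 32.

32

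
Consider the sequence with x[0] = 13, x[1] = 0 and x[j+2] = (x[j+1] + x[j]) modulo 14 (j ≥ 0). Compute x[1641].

x[0] = 13, x[1] = 0, x[2] = 13, x[3] = 13, x[4] = 12, x[5] = 11, x[6] = 9, x[7] = 6, x[8] = 1, x[9] = 7, x[10] = 8, x[11] = 1, x[12] = 9, x[13] = 10, x[14] = 5, x[15] = 1, x[16] = 6, x[17] = 7, x[18] = 13, x[19] = 6, x[20] = 5, x[21] = 11, x[22] = 2, x[23] = 13, x[24] = 1, x[25] = 0, x[26] = 1, x[27] = 1, x[28] = 2, x[29] = 3, x[30] = 5, x[31] = 8, x[32] = 13, x[33] = 7, x[34] = 6, x[35] = 13, x[36] = 5, x[37] = 4, x[38] = 9, x[39] = 13, x[40] = 8, x[41] = 7, x[42] = 1, x[43] = 8, x[44] = 9, x[45] = 3, x[46] = 12, x[47] = 1, x[48] = 13, x[49] = 0.
The sequence repeats with period 48.
So x[1641] = x[0 + ((1641-0) mod 48)] = x[9] = 7.

7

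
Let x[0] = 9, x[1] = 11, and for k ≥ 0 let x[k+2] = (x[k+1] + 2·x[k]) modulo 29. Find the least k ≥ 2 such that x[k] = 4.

13

Computing terms: x[0] = 9,  x[1] = 11,  x[2] = 0,  x[3] = 22,  x[4] = 22,  x[5] = 8,  x[6] = 23,  x[7] = 10,  x[8] = 27,  x[9] = 18,  x[10] = 14,  x[11] = 21,  x[12] = 20,  x[13] = 4,  x[14] = 15,  x[15] = 23,  x[16] = 24,  x[17] = 12,  x[18] = 2,  x[19] = 26,  x[20] = 1,  x[21] = 24,  x[22] = 26,  x[23] = 16,  x[24] = 10,  x[25] = 13,  x[26] = 4,  x[27] = 1,  x[28] = 9,  x[29] = 11.
The sequence repeats with period 28.
The value 4 first appears (with k ≥ 2) at x[13].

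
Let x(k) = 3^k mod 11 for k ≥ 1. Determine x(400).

Computing terms: x(1) = 3, x(2) = 9, x(3) = 5, x(4) = 4, x(5) = 1, x(6) = 3.
The sequence repeats with period 5.
(400 - 1) mod 5 = 4, so x(400) = x(5) = 1.

1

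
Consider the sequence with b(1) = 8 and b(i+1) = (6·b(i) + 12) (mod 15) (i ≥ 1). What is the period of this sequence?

We have b(1) = 8, b(2) = 0, b(3) = 12, b(4) = 9, b(5) = 6, b(6) = 3, b(7) = 0.
Since b(7) = b(2) = 0, the sequence is eventually periodic: after a pre-period of length 1 it cycles with period 5.

5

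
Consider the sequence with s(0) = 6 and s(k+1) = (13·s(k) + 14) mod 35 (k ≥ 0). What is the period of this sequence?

We have s(0) = 6; s(1) = 22; s(2) = 20; s(3) = 29; s(4) = 6.
Since s(4) = s(0) = 6, the sequence is periodic with period 4.

4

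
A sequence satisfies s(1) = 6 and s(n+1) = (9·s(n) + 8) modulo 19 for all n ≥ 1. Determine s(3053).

5

Listing terms: s(1) = 6,  s(2) = 5,  s(3) = 15,  s(4) = 10,  s(5) = 3,  s(6) = 16,  s(7) = 0,  s(8) = 8,  s(9) = 4,  s(10) = 6.
Since s(10) = s(1) = 6, the sequence is periodic with period 9.
(3053 - 1) mod 9 = 1, so s(3053) = s(2) = 5.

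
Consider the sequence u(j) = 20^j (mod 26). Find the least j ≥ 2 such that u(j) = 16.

8

Computing terms: u(1) = 20; u(2) = 10; u(3) = 18; u(4) = 22; u(5) = 24; u(6) = 12; u(7) = 6; u(8) = 16; u(9) = 8; u(10) = 4; u(11) = 2; u(12) = 14; u(13) = 20.
Since u(13) = u(1) = 20, the sequence is periodic with period 12.
The value 16 first appears (with j ≥ 2) at u(8).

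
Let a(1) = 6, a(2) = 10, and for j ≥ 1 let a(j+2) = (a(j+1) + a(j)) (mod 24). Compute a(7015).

We have a(1) = 6, a(2) = 10, a(3) = 16, a(4) = 2, a(5) = 18, a(6) = 20, a(7) = 14, a(8) = 10, a(9) = 0, a(10) = 10, a(11) = 10, a(12) = 20, a(13) = 6, a(14) = 2, a(15) = 8, a(16) = 10, a(17) = 18, a(18) = 4, a(19) = 22, a(20) = 2, a(21) = 0, a(22) = 2, a(23) = 2, a(24) = 4, a(25) = 6, a(26) = 10.
Since (a(25), a(26)) = (a(1), a(2)) = (6, 10) (two consecutive terms determine the rest), the sequence is periodic with period 24.
So a(7015) = a(1 + ((7015-1) mod 24)) = a(7) = 14.

14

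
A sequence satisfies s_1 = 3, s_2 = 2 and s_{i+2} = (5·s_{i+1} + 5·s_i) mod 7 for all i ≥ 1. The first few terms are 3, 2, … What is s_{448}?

5

Computing terms: s_1 = 3; s_2 = 2; s_3 = 4; s_4 = 2; s_5 = 2; s_6 = 6; s_7 = 5; s_8 = 6; s_9 = 6; s_{10} = 4; s_{11} = 1; s_{12} = 4; s_{13} = 4; s_{14} = 5; s_{15} = 3; s_{16} = 5; s_{17} = 5; s_{18} = 1; s_{19} = 2; s_{20} = 1; s_{21} = 1; s_{22} = 3; s_{23} = 6; s_{24} = 3; s_{25} = 3; s_{26} = 2.
The sequence repeats with period 24.
So s_{448} = s_{1 + ((448-1) mod 24)} = s_{16} = 5.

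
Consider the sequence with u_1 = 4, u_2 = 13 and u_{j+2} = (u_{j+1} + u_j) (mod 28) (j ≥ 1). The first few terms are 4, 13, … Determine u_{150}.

We have u_1 = 4,  u_2 = 13,  u_3 = 17,  u_4 = 2,  u_5 = 19,  u_6 = 21,  u_7 = 12,  u_8 = 5,  u_9 = 17,  u_{10} = 22,  u_{11} = 11,  u_{12} = 5,  u_{13} = 16,  u_{14} = 21,  u_{15} = 9,  u_{16} = 2,  u_{17} = 11,  u_{18} = 13,  u_{19} = 24,  u_{20} = 9,  u_{21} = 5,  u_{22} = 14,  u_{23} = 19,  u_{24} = 5,  u_{25} = 24,  u_{26} = 1,  u_{27} = 25,  u_{28} = 26,  u_{29} = 23,  u_{30} = 21,  u_{31} = 16,  u_{32} = 9,  u_{33} = 25,  u_{34} = 6,  u_{35} = 3,  u_{36} = 9,  u_{37} = 12,  u_{38} = 21,  u_{39} = 5,  u_{40} = 26,  u_{41} = 3,  u_{42} = 1,  u_{43} = 4,  u_{44} = 5,  u_{45} = 9,  u_{46} = 14,  u_{47} = 23,  u_{48} = 9,  u_{49} = 4,  u_{50} = 13.
Since (u_{49}, u_{50}) = (u_1, u_2) = (4, 13) (two consecutive terms determine the rest), the sequence is periodic with period 48.
(150 - 1) mod 48 = 5, so u_{150} = u_6 = 21.

21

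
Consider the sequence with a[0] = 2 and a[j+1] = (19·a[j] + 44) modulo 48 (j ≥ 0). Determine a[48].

2

a[0] = 2; a[1] = 34; a[2] = 18; a[3] = 2.
The sequence repeats with period 3.
So a[48] = a[0 + ((48-0) mod 3)] = a[0] = 2.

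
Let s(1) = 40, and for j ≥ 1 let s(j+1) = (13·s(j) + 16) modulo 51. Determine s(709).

40

s(1) = 40, s(2) = 26, s(3) = 48, s(4) = 28, s(5) = 23, s(6) = 9, s(7) = 31, s(8) = 11, s(9) = 6, s(10) = 43, s(11) = 14, s(12) = 45, s(13) = 40.
Since s(13) = s(1) = 40, the sequence is periodic with period 12.
So s(709) = s(1 + ((709-1) mod 12)) = s(1) = 40.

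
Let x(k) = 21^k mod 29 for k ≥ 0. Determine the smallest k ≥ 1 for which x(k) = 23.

Computing terms: x(0) = 1; x(1) = 21; x(2) = 6; x(3) = 10; x(4) = 7; x(5) = 2; x(6) = 13; x(7) = 12; x(8) = 20; x(9) = 14; x(10) = 4; x(11) = 26; x(12) = 24; x(13) = 11; x(14) = 28; x(15) = 8; x(16) = 23; x(17) = 19; x(18) = 22; x(19) = 27; x(20) = 16; x(21) = 17; x(22) = 9; x(23) = 15; x(24) = 25; x(25) = 3; x(26) = 5; x(27) = 18; x(28) = 1.
Since x(28) = x(0) = 1, the sequence is periodic with period 28.
The value 23 first appears (with k ≥ 1) at x(16).

16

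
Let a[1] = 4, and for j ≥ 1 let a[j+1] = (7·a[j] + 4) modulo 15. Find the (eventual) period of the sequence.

Computing terms: a[1] = 4, a[2] = 2, a[3] = 3, a[4] = 10, a[5] = 14, a[6] = 12, a[7] = 13, a[8] = 5, a[9] = 9, a[10] = 7, a[11] = 8, a[12] = 0, a[13] = 4.
The sequence repeats with period 12.

12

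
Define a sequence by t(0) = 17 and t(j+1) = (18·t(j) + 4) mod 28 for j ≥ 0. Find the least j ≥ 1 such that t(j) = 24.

t(0) = 17; t(1) = 2; t(2) = 12; t(3) = 24; t(4) = 16; t(5) = 12.
Since t(5) = t(2) = 12, the sequence is eventually periodic: after a pre-period of length 2 it cycles with period 3.
The value 24 first appears (with j ≥ 1) at t(3).

3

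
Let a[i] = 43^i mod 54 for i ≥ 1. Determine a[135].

1

Computing terms: a[1] = 43,  a[2] = 13,  a[3] = 19,  a[4] = 7,  a[5] = 31,  a[6] = 37,  a[7] = 25,  a[8] = 49,  a[9] = 1,  a[10] = 43.
The sequence repeats with period 9.
(135 - 1) mod 9 = 8, so a[135] = a[9] = 1.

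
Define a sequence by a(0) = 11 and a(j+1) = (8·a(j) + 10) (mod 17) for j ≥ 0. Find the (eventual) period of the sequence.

a(0) = 11, a(1) = 13, a(2) = 12, a(3) = 4, a(4) = 8, a(5) = 6, a(6) = 7, a(7) = 15, a(8) = 11.
Since a(8) = a(0) = 11, the sequence is periodic with period 8.

8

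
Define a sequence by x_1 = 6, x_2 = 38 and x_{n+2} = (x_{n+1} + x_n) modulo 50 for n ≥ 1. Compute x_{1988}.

42

We have x_1 = 6; x_2 = 38; x_3 = 44; x_4 = 32; x_5 = 26; x_6 = 8; x_7 = 34; x_8 = 42; x_9 = 26; x_{10} = 18; x_{11} = 44; x_{12} = 12; x_{13} = 6; x_{14} = 18; x_{15} = 24; x_{16} = 42; x_{17} = 16; x_{18} = 8; x_{19} = 24; x_{20} = 32; x_{21} = 6; x_{22} = 38.
The sequence repeats with period 20.
(1988 - 1) mod 20 = 7, so x_{1988} = x_8 = 42.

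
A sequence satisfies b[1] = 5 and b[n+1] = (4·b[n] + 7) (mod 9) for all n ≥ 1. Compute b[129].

Computing terms: b[1] = 5; b[2] = 0; b[3] = 7; b[4] = 8; b[5] = 3; b[6] = 1; b[7] = 2; b[8] = 6; b[9] = 4; b[10] = 5.
The sequence repeats with period 9.
So b[129] = b[1 + ((129-1) mod 9)] = b[3] = 7.

7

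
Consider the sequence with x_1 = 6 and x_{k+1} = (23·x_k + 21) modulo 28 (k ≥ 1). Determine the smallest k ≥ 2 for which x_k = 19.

2

x_1 = 6,  x_2 = 19,  x_3 = 10,  x_4 = 27,  x_5 = 26,  x_6 = 3,  x_7 = 6.
Since x_7 = x_1 = 6, the sequence is periodic with period 6.
The value 19 first appears (with k ≥ 2) at x_2.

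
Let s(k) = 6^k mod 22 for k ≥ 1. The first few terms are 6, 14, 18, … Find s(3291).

6

Listing terms: s(1) = 6,  s(2) = 14,  s(3) = 18,  s(4) = 20,  s(5) = 10,  s(6) = 16,  s(7) = 8,  s(8) = 4,  s(9) = 2,  s(10) = 12,  s(11) = 6.
The sequence repeats with period 10.
So s(3291) = s(1 + ((3291-1) mod 10)) = s(1) = 6.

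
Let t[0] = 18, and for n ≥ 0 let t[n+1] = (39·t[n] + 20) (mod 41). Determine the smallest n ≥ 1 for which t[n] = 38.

8

Listing terms: t[0] = 18,  t[1] = 25,  t[2] = 11,  t[3] = 39,  t[4] = 24,  t[5] = 13,  t[6] = 35,  t[7] = 32,  t[8] = 38,  t[9] = 26,  t[10] = 9,  t[11] = 2,  t[12] = 16,  t[13] = 29,  t[14] = 3,  t[15] = 14,  t[16] = 33,  t[17] = 36,  t[18] = 30,  t[19] = 1,  t[20] = 18.
Since t[20] = t[0] = 18, the sequence is periodic with period 20.
The value 38 first appears (with n ≥ 1) at t[8].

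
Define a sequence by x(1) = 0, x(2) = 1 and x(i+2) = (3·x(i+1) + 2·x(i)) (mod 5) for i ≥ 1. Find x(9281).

x(1) = 0, x(2) = 1, x(3) = 3, x(4) = 1, x(5) = 4, x(6) = 4, x(7) = 0, x(8) = 3, x(9) = 4, x(10) = 3, x(11) = 2, x(12) = 2, x(13) = 0, x(14) = 4, x(15) = 2, x(16) = 4, x(17) = 1, x(18) = 1, x(19) = 0, x(20) = 2, x(21) = 1, x(22) = 2, x(23) = 3, x(24) = 3, x(25) = 0, x(26) = 1.
Since (x(25), x(26)) = (x(1), x(2)) = (0, 1) (two consecutive terms determine the rest), the sequence is periodic with period 24.
So x(9281) = x(1 + ((9281-1) mod 24)) = x(17) = 1.

1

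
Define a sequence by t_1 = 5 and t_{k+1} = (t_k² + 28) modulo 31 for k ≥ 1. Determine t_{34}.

5

t_1 = 5; t_2 = 22; t_3 = 16; t_4 = 5.
The sequence repeats with period 3.
So t_{34} = t_{1 + ((34-1) mod 3)} = t_1 = 5.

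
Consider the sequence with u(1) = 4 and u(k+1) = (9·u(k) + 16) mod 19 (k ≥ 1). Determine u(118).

u(1) = 4; u(2) = 14; u(3) = 9; u(4) = 2; u(5) = 15; u(6) = 18; u(7) = 7; u(8) = 3; u(9) = 5; u(10) = 4.
The sequence repeats with period 9.
(118 - 1) mod 9 = 0, so u(118) = u(1) = 4.

4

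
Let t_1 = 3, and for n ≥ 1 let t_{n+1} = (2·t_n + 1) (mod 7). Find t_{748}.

3

We have t_1 = 3,  t_2 = 0,  t_3 = 1,  t_4 = 3.
The sequence repeats with period 3.
So t_{748} = t_{1 + ((748-1) mod 3)} = t_1 = 3.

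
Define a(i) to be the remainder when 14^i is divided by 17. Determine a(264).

16

We have a(0) = 1, a(1) = 14, a(2) = 9, a(3) = 7, a(4) = 13, a(5) = 12, a(6) = 15, a(7) = 6, a(8) = 16, a(9) = 3, a(10) = 8, a(11) = 10, a(12) = 4, a(13) = 5, a(14) = 2, a(15) = 11, a(16) = 1.
The sequence repeats with period 16.
(264 - 0) mod 16 = 8, so a(264) = a(8) = 16.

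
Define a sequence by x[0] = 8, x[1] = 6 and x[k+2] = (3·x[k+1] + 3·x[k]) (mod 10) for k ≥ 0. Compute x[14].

Computing terms: x[0] = 8, x[1] = 6, x[2] = 2, x[3] = 4, x[4] = 8, x[5] = 6.
The sequence repeats with period 4.
So x[14] = x[0 + ((14-0) mod 4)] = x[2] = 2.

2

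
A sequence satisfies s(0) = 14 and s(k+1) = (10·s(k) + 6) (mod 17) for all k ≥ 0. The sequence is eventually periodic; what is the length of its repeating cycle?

16

Listing terms: s(0) = 14, s(1) = 10, s(2) = 4, s(3) = 12, s(4) = 7, s(5) = 8, s(6) = 1, s(7) = 16, s(8) = 13, s(9) = 0, s(10) = 6, s(11) = 15, s(12) = 3, s(13) = 2, s(14) = 9, s(15) = 11, s(16) = 14.
The sequence repeats with period 16.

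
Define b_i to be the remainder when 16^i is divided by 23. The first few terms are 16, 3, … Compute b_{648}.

13

b_1 = 16; b_2 = 3; b_3 = 2; b_4 = 9; b_5 = 6; b_6 = 4; b_7 = 18; b_8 = 12; b_9 = 8; b_{10} = 13; b_{11} = 1; b_{12} = 16.
Since b_{12} = b_1 = 16, the sequence is periodic with period 11.
(648 - 1) mod 11 = 9, so b_{648} = b_{10} = 13.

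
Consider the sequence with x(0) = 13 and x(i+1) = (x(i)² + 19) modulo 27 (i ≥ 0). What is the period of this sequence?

3

Listing terms: x(0) = 13, x(1) = 26, x(2) = 20, x(3) = 14, x(4) = 26.
Since x(4) = x(1) = 26, the sequence is eventually periodic: after a pre-period of length 1 it cycles with period 3.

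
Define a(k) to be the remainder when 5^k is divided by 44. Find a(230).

Listing terms: a(1) = 5,  a(2) = 25,  a(3) = 37,  a(4) = 9,  a(5) = 1,  a(6) = 5.
Since a(6) = a(1) = 5, the sequence is periodic with period 5.
So a(230) = a(1 + ((230-1) mod 5)) = a(5) = 1.

1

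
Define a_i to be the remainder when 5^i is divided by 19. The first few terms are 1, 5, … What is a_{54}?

We have a_0 = 1, a_1 = 5, a_2 = 6, a_3 = 11, a_4 = 17, a_5 = 9, a_6 = 7, a_7 = 16, a_8 = 4, a_9 = 1.
Since a_9 = a_0 = 1, the sequence is periodic with period 9.
(54 - 0) mod 9 = 0, so a_{54} = a_0 = 1.

1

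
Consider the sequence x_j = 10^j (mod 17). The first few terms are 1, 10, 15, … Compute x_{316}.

Computing terms: x_0 = 1,  x_1 = 10,  x_2 = 15,  x_3 = 14,  x_4 = 4,  x_5 = 6,  x_6 = 9,  x_7 = 5,  x_8 = 16,  x_9 = 7,  x_{10} = 2,  x_{11} = 3,  x_{12} = 13,  x_{13} = 11,  x_{14} = 8,  x_{15} = 12,  x_{16} = 1.
The sequence repeats with period 16.
So x_{316} = x_{0 + ((316-0) mod 16)} = x_{12} = 13.

13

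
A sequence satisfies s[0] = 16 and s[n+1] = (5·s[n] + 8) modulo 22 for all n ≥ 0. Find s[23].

4

We have s[0] = 16, s[1] = 0, s[2] = 8, s[3] = 4, s[4] = 6, s[5] = 16.
The sequence repeats with period 5.
So s[23] = s[0 + ((23-0) mod 5)] = s[3] = 4.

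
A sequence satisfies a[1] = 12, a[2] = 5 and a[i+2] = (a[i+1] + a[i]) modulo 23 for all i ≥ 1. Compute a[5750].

Computing terms: a[1] = 12, a[2] = 5, a[3] = 17, a[4] = 22, a[5] = 16, a[6] = 15, a[7] = 8, a[8] = 0, a[9] = 8, a[10] = 8, a[11] = 16, a[12] = 1, a[13] = 17, a[14] = 18, a[15] = 12, a[16] = 7, a[17] = 19, a[18] = 3, a[19] = 22, a[20] = 2, a[21] = 1, a[22] = 3, a[23] = 4, a[24] = 7, a[25] = 11, a[26] = 18, a[27] = 6, a[28] = 1, a[29] = 7, a[30] = 8, a[31] = 15, a[32] = 0, a[33] = 15, a[34] = 15, a[35] = 7, a[36] = 22, a[37] = 6, a[38] = 5, a[39] = 11, a[40] = 16, a[41] = 4, a[42] = 20, a[43] = 1, a[44] = 21, a[45] = 22, a[46] = 20, a[47] = 19, a[48] = 16, a[49] = 12, a[50] = 5.
The sequence repeats with period 48.
(5750 - 1) mod 48 = 37, so a[5750] = a[38] = 5.

5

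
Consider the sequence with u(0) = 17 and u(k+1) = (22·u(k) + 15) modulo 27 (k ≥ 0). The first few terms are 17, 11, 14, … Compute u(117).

Computing terms: u(0) = 17; u(1) = 11; u(2) = 14; u(3) = 26; u(4) = 20; u(5) = 23; u(6) = 8; u(7) = 2; u(8) = 5; u(9) = 17.
The sequence repeats with period 9.
So u(117) = u(0 + ((117-0) mod 9)) = u(0) = 17.

17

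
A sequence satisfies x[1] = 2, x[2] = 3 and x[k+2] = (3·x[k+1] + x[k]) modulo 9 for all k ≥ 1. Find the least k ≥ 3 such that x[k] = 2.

3

Listing terms: x[1] = 2,  x[2] = 3,  x[3] = 2,  x[4] = 0,  x[5] = 2,  x[6] = 6,  x[7] = 2,  x[8] = 3.
Since (x[7], x[8]) = (x[1], x[2]) = (2, 3) (two consecutive terms determine the rest), the sequence is periodic with period 6.
The value 2 first appears (with k ≥ 3) at x[3].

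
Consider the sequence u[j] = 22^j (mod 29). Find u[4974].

23

u[0] = 1,  u[1] = 22,  u[2] = 20,  u[3] = 5,  u[4] = 23,  u[5] = 13,  u[6] = 25,  u[7] = 28,  u[8] = 7,  u[9] = 9,  u[10] = 24,  u[11] = 6,  u[12] = 16,  u[13] = 4,  u[14] = 1.
Since u[14] = u[0] = 1, the sequence is periodic with period 14.
So u[4974] = u[0 + ((4974-0) mod 14)] = u[4] = 23.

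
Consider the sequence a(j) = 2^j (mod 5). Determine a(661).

Listing terms: a(1) = 2, a(2) = 4, a(3) = 3, a(4) = 1, a(5) = 2.
The sequence repeats with period 4.
So a(661) = a(1 + ((661-1) mod 4)) = a(1) = 2.

2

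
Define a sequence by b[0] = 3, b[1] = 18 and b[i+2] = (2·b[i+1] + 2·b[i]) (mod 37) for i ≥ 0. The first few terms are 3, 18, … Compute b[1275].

14

b[0] = 3, b[1] = 18, b[2] = 5, b[3] = 9, b[4] = 28, b[5] = 0, b[6] = 19, b[7] = 1, b[8] = 3, b[9] = 8, b[10] = 22, b[11] = 23, b[12] = 16, b[13] = 4, b[14] = 3, b[15] = 14, b[16] = 34, b[17] = 22, b[18] = 1, b[19] = 9, b[20] = 20, b[21] = 21, b[22] = 8, b[23] = 21, b[24] = 21, b[25] = 10, b[26] = 25, b[27] = 33, b[28] = 5, b[29] = 2, b[30] = 14, b[31] = 32, b[32] = 18, b[33] = 26, b[34] = 14, b[35] = 6, b[36] = 3, b[37] = 18.
The sequence repeats with period 36.
(1275 - 0) mod 36 = 15, so b[1275] = b[15] = 14.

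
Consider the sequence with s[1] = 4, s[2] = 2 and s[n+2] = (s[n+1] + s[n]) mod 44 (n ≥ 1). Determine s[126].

22

We have s[1] = 4, s[2] = 2, s[3] = 6, s[4] = 8, s[5] = 14, s[6] = 22, s[7] = 36, s[8] = 14, s[9] = 6, s[10] = 20, s[11] = 26, s[12] = 2, s[13] = 28, s[14] = 30, s[15] = 14, s[16] = 0, s[17] = 14, s[18] = 14, s[19] = 28, s[20] = 42, s[21] = 26, s[22] = 24, s[23] = 6, s[24] = 30, s[25] = 36, s[26] = 22, s[27] = 14, s[28] = 36, s[29] = 6, s[30] = 42, s[31] = 4, s[32] = 2.
The sequence repeats with period 30.
So s[126] = s[1 + ((126-1) mod 30)] = s[6] = 22.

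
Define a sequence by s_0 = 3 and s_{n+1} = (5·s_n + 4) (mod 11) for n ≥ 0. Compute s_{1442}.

0

Listing terms: s_0 = 3; s_1 = 8; s_2 = 0; s_3 = 4; s_4 = 2; s_5 = 3.
The sequence repeats with period 5.
(1442 - 0) mod 5 = 2, so s_{1442} = s_2 = 0.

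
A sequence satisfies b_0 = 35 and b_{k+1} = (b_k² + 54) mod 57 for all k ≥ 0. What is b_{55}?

b_0 = 35; b_1 = 25; b_2 = 52; b_3 = 22; b_4 = 25.
Since b_4 = b_1 = 25, the sequence is eventually periodic: after a pre-period of length 1 it cycles with period 3.
For k ≥ 1, b_k depends only on (k - 1) mod 3. (55 - 1) mod 3 = 0, so b_{55} = b_1 = 25.

25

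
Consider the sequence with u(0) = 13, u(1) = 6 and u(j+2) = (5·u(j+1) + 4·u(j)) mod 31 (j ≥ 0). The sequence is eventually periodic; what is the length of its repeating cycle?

30

Computing terms: u(0) = 13,  u(1) = 6,  u(2) = 20,  u(3) = 0,  u(4) = 18,  u(5) = 28,  u(6) = 26,  u(7) = 25,  u(8) = 12,  u(9) = 5,  u(10) = 11,  u(11) = 13,  u(12) = 16,  u(13) = 8,  u(14) = 11,  u(15) = 25,  u(16) = 14,  u(17) = 15,  u(18) = 7,  u(19) = 2,  u(20) = 7,  u(21) = 12,  u(22) = 26,  u(23) = 23,  u(24) = 2,  u(25) = 9,  u(26) = 22,  u(27) = 22,  u(28) = 12,  u(29) = 24,  u(30) = 13,  u(31) = 6.
The sequence repeats with period 30.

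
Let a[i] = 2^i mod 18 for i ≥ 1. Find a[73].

a[1] = 2,  a[2] = 4,  a[3] = 8,  a[4] = 16,  a[5] = 14,  a[6] = 10,  a[7] = 2.
Since a[7] = a[1] = 2, the sequence is periodic with period 6.
So a[73] = a[1 + ((73-1) mod 6)] = a[1] = 2.

2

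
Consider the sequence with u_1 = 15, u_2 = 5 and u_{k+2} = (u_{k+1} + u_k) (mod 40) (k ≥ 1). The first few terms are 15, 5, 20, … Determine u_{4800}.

u_1 = 15; u_2 = 5; u_3 = 20; u_4 = 25; u_5 = 5; u_6 = 30; u_7 = 35; u_8 = 25; u_9 = 20; u_{10} = 5; u_{11} = 25; u_{12} = 30; u_{13} = 15; u_{14} = 5.
The sequence repeats with period 12.
(4800 - 1) mod 12 = 11, so u_{4800} = u_{12} = 30.

30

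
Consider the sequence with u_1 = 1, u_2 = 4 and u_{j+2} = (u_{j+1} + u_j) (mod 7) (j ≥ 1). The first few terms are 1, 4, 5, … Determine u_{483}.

Listing terms: u_1 = 1, u_2 = 4, u_3 = 5, u_4 = 2, u_5 = 0, u_6 = 2, u_7 = 2, u_8 = 4, u_9 = 6, u_{10} = 3, u_{11} = 2, u_{12} = 5, u_{13} = 0, u_{14} = 5, u_{15} = 5, u_{16} = 3, u_{17} = 1, u_{18} = 4.
The sequence repeats with period 16.
So u_{483} = u_{1 + ((483-1) mod 16)} = u_3 = 5.

5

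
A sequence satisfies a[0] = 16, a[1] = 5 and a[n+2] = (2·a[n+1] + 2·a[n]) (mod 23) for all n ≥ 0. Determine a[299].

14

We have a[0] = 16; a[1] = 5; a[2] = 19; a[3] = 2; a[4] = 19; a[5] = 19; a[6] = 7; a[7] = 6; a[8] = 3; a[9] = 18; a[10] = 19; a[11] = 5; a[12] = 2; a[13] = 14; a[14] = 9; a[15] = 0; a[16] = 18; a[17] = 13; a[18] = 16; a[19] = 12; a[20] = 10; a[21] = 21; a[22] = 16; a[23] = 5.
Since (a[22], a[23]) = (a[0], a[1]) = (16, 5) (two consecutive terms determine the rest), the sequence is periodic with period 22.
(299 - 0) mod 22 = 13, so a[299] = a[13] = 14.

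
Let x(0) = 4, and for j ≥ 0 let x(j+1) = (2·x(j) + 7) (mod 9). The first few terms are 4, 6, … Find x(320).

We have x(0) = 4,  x(1) = 6,  x(2) = 1,  x(3) = 0,  x(4) = 7,  x(5) = 3,  x(6) = 4.
The sequence repeats with period 6.
(320 - 0) mod 6 = 2, so x(320) = x(2) = 1.

1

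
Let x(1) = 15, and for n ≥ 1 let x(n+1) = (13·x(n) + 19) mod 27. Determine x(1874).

7

x(1) = 15,  x(2) = 25,  x(3) = 20,  x(4) = 9,  x(5) = 1,  x(6) = 5,  x(7) = 3,  x(8) = 4,  x(9) = 17,  x(10) = 24,  x(11) = 7,  x(12) = 2,  x(13) = 18,  x(14) = 10,  x(15) = 14,  x(16) = 12,  x(17) = 13,  x(18) = 26,  x(19) = 6,  x(20) = 16,  x(21) = 11,  x(22) = 0,  x(23) = 19,  x(24) = 23,  x(25) = 21,  x(26) = 22,  x(27) = 8,  x(28) = 15.
The sequence repeats with period 27.
So x(1874) = x(1 + ((1874-1) mod 27)) = x(11) = 7.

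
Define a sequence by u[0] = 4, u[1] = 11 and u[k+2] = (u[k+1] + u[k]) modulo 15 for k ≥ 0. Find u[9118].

12

Listing terms: u[0] = 4, u[1] = 11, u[2] = 0, u[3] = 11, u[4] = 11, u[5] = 7, u[6] = 3, u[7] = 10, u[8] = 13, u[9] = 8, u[10] = 6, u[11] = 14, u[12] = 5, u[13] = 4, u[14] = 9, u[15] = 13, u[16] = 7, u[17] = 5, u[18] = 12, u[19] = 2, u[20] = 14, u[21] = 1, u[22] = 0, u[23] = 1, u[24] = 1, u[25] = 2, u[26] = 3, u[27] = 5, u[28] = 8, u[29] = 13, u[30] = 6, u[31] = 4, u[32] = 10, u[33] = 14, u[34] = 9, u[35] = 8, u[36] = 2, u[37] = 10, u[38] = 12, u[39] = 7, u[40] = 4, u[41] = 11.
Since (u[40], u[41]) = (u[0], u[1]) = (4, 11) (two consecutive terms determine the rest), the sequence is periodic with period 40.
(9118 - 0) mod 40 = 38, so u[9118] = u[38] = 12.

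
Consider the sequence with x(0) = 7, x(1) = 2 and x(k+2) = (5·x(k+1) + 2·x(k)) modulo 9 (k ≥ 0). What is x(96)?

7

Listing terms: x(0) = 7,  x(1) = 2,  x(2) = 6,  x(3) = 7,  x(4) = 2.
The sequence repeats with period 3.
(96 - 0) mod 3 = 0, so x(96) = x(0) = 7.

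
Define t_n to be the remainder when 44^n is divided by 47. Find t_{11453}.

31

t_0 = 1, t_1 = 44, t_2 = 9, t_3 = 20, t_4 = 34, t_5 = 39, t_6 = 24, t_7 = 22, t_8 = 28, t_9 = 10, t_{10} = 17, t_{11} = 43, t_{12} = 12, t_{13} = 11, t_{14} = 14, t_{15} = 5, t_{16} = 32, t_{17} = 45, t_{18} = 6, t_{19} = 29, t_{20} = 7, t_{21} = 26, t_{22} = 16, t_{23} = 46, t_{24} = 3, t_{25} = 38, t_{26} = 27, t_{27} = 13, t_{28} = 8, t_{29} = 23, t_{30} = 25, t_{31} = 19, t_{32} = 37, t_{33} = 30, t_{34} = 4, t_{35} = 35, t_{36} = 36, t_{37} = 33, t_{38} = 42, t_{39} = 15, t_{40} = 2, t_{41} = 41, t_{42} = 18, t_{43} = 40, t_{44} = 21, t_{45} = 31, t_{46} = 1.
Since t_{46} = t_0 = 1, the sequence is periodic with period 46.
So t_{11453} = t_{0 + ((11453-0) mod 46)} = t_{45} = 31.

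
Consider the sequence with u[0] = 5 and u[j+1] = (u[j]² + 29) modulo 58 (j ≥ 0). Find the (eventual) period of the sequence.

6

We have u[0] = 5,  u[1] = 54,  u[2] = 45,  u[3] = 24,  u[4] = 25,  u[5] = 16,  u[6] = 53,  u[7] = 54.
Since u[7] = u[1] = 54, the sequence is eventually periodic: after a pre-period of length 1 it cycles with period 6.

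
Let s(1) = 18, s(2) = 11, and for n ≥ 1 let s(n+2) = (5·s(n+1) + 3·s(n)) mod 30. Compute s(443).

We have s(1) = 18; s(2) = 11; s(3) = 19; s(4) = 8; s(5) = 7; s(6) = 29; s(7) = 16; s(8) = 17; s(9) = 13; s(10) = 26; s(11) = 19; s(12) = 23; s(13) = 22; s(14) = 29; s(15) = 1; s(16) = 2; s(17) = 13; s(18) = 11; s(19) = 4; s(20) = 23; s(21) = 7; s(22) = 14; s(23) = 1; s(24) = 17; s(25) = 28; s(26) = 11; s(27) = 19.
Since (s(26), s(27)) = (s(2), s(3)) = (11, 19) (two consecutive terms determine the rest), the sequence is eventually periodic: after a pre-period of length 1 it cycles with period 24.
For n ≥ 2, s(n) depends only on (n - 2) mod 24. (443 - 2) mod 24 = 9, so s(443) = s(11) = 19.

19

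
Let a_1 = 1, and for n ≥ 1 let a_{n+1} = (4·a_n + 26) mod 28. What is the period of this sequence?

3

Listing terms: a_1 = 1; a_2 = 2; a_3 = 6; a_4 = 22; a_5 = 2.
Since a_5 = a_2 = 2, the sequence is eventually periodic: after a pre-period of length 1 it cycles with period 3.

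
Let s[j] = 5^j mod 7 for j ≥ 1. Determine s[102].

1

Computing terms: s[1] = 5, s[2] = 4, s[3] = 6, s[4] = 2, s[5] = 3, s[6] = 1, s[7] = 5.
Since s[7] = s[1] = 5, the sequence is periodic with period 6.
So s[102] = s[1 + ((102-1) mod 6)] = s[6] = 1.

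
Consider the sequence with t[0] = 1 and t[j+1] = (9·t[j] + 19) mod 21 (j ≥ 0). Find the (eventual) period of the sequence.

Listing terms: t[0] = 1, t[1] = 7, t[2] = 19, t[3] = 1.
The sequence repeats with period 3.

3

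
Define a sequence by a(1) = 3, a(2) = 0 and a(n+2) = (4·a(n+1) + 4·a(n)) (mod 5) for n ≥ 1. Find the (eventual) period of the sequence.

3

Listing terms: a(1) = 3,  a(2) = 0,  a(3) = 2,  a(4) = 3,  a(5) = 0.
Since (a(4), a(5)) = (a(1), a(2)) = (3, 0) (two consecutive terms determine the rest), the sequence is periodic with period 3.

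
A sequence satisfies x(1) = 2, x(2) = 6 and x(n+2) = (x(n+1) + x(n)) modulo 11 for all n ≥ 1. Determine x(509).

We have x(1) = 2, x(2) = 6, x(3) = 8, x(4) = 3, x(5) = 0, x(6) = 3, x(7) = 3, x(8) = 6, x(9) = 9, x(10) = 4, x(11) = 2, x(12) = 6.
Since (x(11), x(12)) = (x(1), x(2)) = (2, 6) (two consecutive terms determine the rest), the sequence is periodic with period 10.
(509 - 1) mod 10 = 8, so x(509) = x(9) = 9.

9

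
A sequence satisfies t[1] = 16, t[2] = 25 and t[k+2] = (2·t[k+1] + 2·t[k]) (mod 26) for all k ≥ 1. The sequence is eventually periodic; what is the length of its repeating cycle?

Computing terms: t[1] = 16, t[2] = 25, t[3] = 4, t[4] = 6, t[5] = 20, t[6] = 0, t[7] = 14, t[8] = 2, t[9] = 6, t[10] = 16, t[11] = 18, t[12] = 16, t[13] = 16, t[14] = 12, t[15] = 4, t[16] = 6.
Since (t[15], t[16]) = (t[3], t[4]) = (4, 6) (two consecutive terms determine the rest), the sequence is eventually periodic: after a pre-period of length 2 it cycles with period 12.

12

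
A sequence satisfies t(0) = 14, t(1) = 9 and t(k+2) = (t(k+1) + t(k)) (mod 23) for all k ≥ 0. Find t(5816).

3

Listing terms: t(0) = 14, t(1) = 9, t(2) = 0, t(3) = 9, t(4) = 9, t(5) = 18, t(6) = 4, t(7) = 22, t(8) = 3, t(9) = 2, t(10) = 5, t(11) = 7, t(12) = 12, t(13) = 19, t(14) = 8, t(15) = 4, t(16) = 12, t(17) = 16, t(18) = 5, t(19) = 21, t(20) = 3, t(21) = 1, t(22) = 4, t(23) = 5, t(24) = 9, t(25) = 14, t(26) = 0, t(27) = 14, t(28) = 14, t(29) = 5, t(30) = 19, t(31) = 1, t(32) = 20, t(33) = 21, t(34) = 18, t(35) = 16, t(36) = 11, t(37) = 4, t(38) = 15, t(39) = 19, t(40) = 11, t(41) = 7, t(42) = 18, t(43) = 2, t(44) = 20, t(45) = 22, t(46) = 19, t(47) = 18, t(48) = 14, t(49) = 9.
Since (t(48), t(49)) = (t(0), t(1)) = (14, 9) (two consecutive terms determine the rest), the sequence is periodic with period 48.
So t(5816) = t(0 + ((5816-0) mod 48)) = t(8) = 3.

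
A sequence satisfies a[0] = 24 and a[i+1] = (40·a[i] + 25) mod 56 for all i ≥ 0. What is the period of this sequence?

Computing terms: a[0] = 24,  a[1] = 33,  a[2] = 1,  a[3] = 9,  a[4] = 49,  a[5] = 25,  a[6] = 17,  a[7] = 33.
Since a[7] = a[1] = 33, the sequence is eventually periodic: after a pre-period of length 1 it cycles with period 6.

6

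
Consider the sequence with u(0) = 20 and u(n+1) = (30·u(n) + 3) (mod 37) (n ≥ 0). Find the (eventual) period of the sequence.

18

Listing terms: u(0) = 20, u(1) = 11, u(2) = 0, u(3) = 3, u(4) = 19, u(5) = 18, u(6) = 25, u(7) = 13, u(8) = 23, u(9) = 27, u(10) = 36, u(11) = 10, u(12) = 7, u(13) = 28, u(14) = 29, u(15) = 22, u(16) = 34, u(17) = 24, u(18) = 20.
Since u(18) = u(0) = 20, the sequence is periodic with period 18.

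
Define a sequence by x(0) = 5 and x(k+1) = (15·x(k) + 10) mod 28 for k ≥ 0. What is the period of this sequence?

7

x(0) = 5; x(1) = 1; x(2) = 25; x(3) = 21; x(4) = 17; x(5) = 13; x(6) = 9; x(7) = 5.
Since x(7) = x(0) = 5, the sequence is periodic with period 7.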